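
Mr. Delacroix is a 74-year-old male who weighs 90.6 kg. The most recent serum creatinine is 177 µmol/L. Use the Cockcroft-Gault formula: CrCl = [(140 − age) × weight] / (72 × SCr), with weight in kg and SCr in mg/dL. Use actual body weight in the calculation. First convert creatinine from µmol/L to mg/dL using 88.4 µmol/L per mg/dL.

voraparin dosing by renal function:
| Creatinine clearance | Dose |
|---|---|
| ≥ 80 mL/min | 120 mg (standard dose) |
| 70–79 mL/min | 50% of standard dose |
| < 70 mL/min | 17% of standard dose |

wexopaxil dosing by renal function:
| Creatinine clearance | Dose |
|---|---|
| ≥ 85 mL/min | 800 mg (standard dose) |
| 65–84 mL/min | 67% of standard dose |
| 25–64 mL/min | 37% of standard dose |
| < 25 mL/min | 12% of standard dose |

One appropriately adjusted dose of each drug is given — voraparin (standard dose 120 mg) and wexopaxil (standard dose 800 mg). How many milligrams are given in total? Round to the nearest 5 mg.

SCr = 177 / 88.4 = 2.002 mg/dL
CrCl = (140 − 74) × 90.6 / (72 × 2.002) = 5979.6 / 144.14 ≈ 41.5 mL/min
CrCl ≈ 41 mL/min.
voraparin: < 70 mL/min → 17% of 120 mg = 20.4 mg.
wexopaxil: 25–64 mL/min → 37% of 800 mg = 296 mg.
Total = 20.4 + 296 = 316.4 mg.

315 mg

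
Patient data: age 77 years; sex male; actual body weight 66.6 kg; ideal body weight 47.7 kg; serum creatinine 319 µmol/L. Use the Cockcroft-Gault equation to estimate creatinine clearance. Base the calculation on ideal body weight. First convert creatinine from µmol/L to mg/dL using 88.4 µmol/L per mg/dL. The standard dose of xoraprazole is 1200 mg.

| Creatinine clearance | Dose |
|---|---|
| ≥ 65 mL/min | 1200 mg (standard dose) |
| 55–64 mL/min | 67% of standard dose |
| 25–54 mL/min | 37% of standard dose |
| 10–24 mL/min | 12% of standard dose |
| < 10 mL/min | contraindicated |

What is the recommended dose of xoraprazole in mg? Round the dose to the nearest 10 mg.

SCr = 319 / 88.4 = 3.609 mg/dL
CrCl = (140 − 77) × 47.7 / (72 × 3.609) = 3005.1 / 259.85 ≈ 11.6 mL/min
CrCl ≈ 12 mL/min → bracket 10–24 mL/min.
12% of 1200 mg = 144 mg → 140 mg

140 mg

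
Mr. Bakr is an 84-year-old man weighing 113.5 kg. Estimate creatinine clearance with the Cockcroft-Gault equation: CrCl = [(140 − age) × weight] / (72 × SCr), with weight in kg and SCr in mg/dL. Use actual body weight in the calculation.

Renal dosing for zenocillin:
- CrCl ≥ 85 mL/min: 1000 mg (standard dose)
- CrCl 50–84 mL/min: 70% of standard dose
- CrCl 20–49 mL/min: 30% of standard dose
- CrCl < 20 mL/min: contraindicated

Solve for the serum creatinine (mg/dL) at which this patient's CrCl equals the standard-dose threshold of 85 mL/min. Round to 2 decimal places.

1.04 mg/dL

Standard dose requires CrCl ≥ 85 mL/min.
Set (140 − 84) × 113.5 / (72 × SCr) = 85
SCr = (140 − 84) × 113.5 / (72 × 85) = 1.039 mg/dL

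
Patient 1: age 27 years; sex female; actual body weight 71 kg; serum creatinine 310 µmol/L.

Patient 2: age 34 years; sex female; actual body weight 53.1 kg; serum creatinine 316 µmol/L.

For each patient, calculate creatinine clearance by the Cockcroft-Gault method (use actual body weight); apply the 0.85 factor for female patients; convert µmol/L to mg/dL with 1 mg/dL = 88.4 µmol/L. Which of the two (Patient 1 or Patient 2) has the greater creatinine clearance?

Patient 1: SCr = 310 / 88.4 = 3.507 mg/dL
Patient 1: CrCl = (140 − 27) × 71 / (72 × 3.507) × 0.85 = 8023.0 / 252.50 × 0.85 ≈ 27.0 mL/min
Patient 2: SCr = 316 / 88.4 = 3.575 mg/dL
Patient 2: CrCl = (140 − 34) × 53.1 / (72 × 3.575) × 0.85 = 5628.6 / 257.40 × 0.85 ≈ 18.6 mL/min
27.0 vs 18.6 mL/min → Patient 1 is higher.

Patient 1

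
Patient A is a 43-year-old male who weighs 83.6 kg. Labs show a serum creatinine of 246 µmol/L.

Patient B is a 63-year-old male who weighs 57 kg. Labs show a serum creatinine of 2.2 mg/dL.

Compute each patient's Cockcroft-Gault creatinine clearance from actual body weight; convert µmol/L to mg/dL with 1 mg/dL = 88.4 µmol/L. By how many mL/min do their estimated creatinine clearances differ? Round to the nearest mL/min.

13 mL/min

Patient A: SCr = 246 / 88.4 = 2.783 mg/dL
Patient A: CrCl = (140 − 43) × 83.6 / (72 × 2.783) = 8109.2 / 200.38 ≈ 40.5 mL/min
Patient B: CrCl = (140 − 63) × 57 / (72 × 2.2) = 4389.0 / 158.40 ≈ 27.7 mL/min
|40.5 − 27.7| = 12.8 mL/min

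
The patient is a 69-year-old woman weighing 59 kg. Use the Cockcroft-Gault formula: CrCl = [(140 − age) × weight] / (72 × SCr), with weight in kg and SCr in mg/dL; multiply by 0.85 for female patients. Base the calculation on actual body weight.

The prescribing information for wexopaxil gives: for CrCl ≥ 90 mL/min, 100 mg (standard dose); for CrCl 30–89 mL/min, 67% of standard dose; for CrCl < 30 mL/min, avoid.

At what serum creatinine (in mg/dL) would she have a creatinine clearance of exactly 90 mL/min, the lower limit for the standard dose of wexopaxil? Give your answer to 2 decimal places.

0.55 mg/dL

Standard dose requires CrCl ≥ 90 mL/min.
Set (140 − 69) × 59 × 0.85 / (72 × SCr) = 90
SCr = (140 − 69) × 59 × 0.85 / (72 × 90) = 0.549 mg/dL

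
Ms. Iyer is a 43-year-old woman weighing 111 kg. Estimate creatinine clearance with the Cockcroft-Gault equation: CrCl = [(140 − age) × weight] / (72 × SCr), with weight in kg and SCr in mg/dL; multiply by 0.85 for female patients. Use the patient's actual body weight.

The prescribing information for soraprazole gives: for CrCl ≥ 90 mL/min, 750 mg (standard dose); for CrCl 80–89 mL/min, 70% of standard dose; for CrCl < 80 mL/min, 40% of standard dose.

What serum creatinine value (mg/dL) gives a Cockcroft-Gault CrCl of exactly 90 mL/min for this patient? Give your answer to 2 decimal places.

Standard dose requires CrCl ≥ 90 mL/min.
Set (140 − 43) × 111 × 0.85 / (72 × SCr) = 90
SCr = (140 − 43) × 111 × 0.85 / (72 × 90) = 1.412 mg/dL

1.41 mg/dL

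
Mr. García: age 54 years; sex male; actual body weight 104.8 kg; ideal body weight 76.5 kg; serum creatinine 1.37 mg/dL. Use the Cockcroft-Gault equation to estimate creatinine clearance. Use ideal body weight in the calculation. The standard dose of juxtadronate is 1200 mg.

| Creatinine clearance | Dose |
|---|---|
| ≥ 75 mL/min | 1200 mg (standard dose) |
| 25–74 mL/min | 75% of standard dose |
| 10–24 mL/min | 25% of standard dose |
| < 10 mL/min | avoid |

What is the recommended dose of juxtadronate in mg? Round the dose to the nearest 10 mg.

900 mg

CrCl = (140 − 54) × 76.5 / (72 × 1.37) = 6579.0 / 98.64 ≈ 66.7 mL/min
CrCl ≈ 67 mL/min → bracket 25–74 mL/min.
75% of 1200 mg = 900 mg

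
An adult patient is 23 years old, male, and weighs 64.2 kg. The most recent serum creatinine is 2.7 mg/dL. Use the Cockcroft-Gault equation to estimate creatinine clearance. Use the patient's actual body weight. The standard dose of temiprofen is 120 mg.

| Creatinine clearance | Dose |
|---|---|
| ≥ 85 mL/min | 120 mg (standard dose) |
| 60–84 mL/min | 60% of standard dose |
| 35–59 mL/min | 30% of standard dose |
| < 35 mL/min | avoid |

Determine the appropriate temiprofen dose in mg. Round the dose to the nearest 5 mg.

35 mg

CrCl = (140 − 23) × 64.2 / (72 × 2.7) = 7511.4 / 194.40 ≈ 38.6 mL/min
CrCl ≈ 39 mL/min → bracket 35–59 mL/min.
30% of 120 mg = 36 mg → 35 mg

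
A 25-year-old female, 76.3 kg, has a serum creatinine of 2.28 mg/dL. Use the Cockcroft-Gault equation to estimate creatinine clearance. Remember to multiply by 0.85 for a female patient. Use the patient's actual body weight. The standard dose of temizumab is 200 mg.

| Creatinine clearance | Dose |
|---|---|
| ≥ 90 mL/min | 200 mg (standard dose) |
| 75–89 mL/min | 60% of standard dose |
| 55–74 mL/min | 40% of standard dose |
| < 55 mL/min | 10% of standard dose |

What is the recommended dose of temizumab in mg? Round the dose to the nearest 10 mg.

20 mg

CrCl = (140 − 25) × 76.3 / (72 × 2.28) × 0.85 = 8774.5 / 164.16 × 0.85 ≈ 45.4 mL/min
CrCl ≈ 45 mL/min → bracket < 55 mL/min.
10% of 200 mg = 20 mg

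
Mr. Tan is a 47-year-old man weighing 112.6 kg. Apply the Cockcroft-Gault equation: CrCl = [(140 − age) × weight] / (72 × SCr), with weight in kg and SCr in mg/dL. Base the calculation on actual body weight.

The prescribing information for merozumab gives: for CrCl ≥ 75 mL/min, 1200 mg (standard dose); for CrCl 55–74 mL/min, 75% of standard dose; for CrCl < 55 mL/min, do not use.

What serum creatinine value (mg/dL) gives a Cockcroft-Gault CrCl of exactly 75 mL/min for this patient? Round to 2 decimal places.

1.94 mg/dL

Standard dose requires CrCl ≥ 75 mL/min.
Set (140 − 47) × 112.6 / (72 × SCr) = 75
SCr = (140 − 47) × 112.6 / (72 × 75) = 1.939 mg/dL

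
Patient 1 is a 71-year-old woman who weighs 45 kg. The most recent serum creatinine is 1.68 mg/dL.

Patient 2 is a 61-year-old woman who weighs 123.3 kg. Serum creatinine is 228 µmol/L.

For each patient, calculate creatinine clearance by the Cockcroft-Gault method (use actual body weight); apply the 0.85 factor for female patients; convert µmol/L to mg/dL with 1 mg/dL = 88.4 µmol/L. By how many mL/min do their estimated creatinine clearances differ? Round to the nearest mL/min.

23 mL/min

Patient 1: CrCl = (140 − 71) × 45 / (72 × 1.68) × 0.85 = 3105.0 / 120.96 × 0.85 ≈ 21.8 mL/min
Patient 2: SCr = 228 / 88.4 = 2.579 mg/dL
Patient 2: CrCl = (140 − 61) × 123.3 / (72 × 2.579) × 0.85 = 9740.7 / 185.69 × 0.85 ≈ 44.6 mL/min
|21.8 − 44.6| = 22.8 mL/min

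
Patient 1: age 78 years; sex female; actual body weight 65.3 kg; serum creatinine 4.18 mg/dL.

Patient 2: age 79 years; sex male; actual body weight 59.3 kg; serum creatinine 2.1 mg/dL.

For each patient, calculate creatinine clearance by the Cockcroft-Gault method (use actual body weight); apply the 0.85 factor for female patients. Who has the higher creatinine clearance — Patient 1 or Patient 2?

Patient 1: CrCl = (140 − 78) × 65.3 / (72 × 4.18) × 0.85 = 4048.6 / 300.96 × 0.85 ≈ 11.4 mL/min
Patient 2: CrCl = (140 − 79) × 59.3 / (72 × 2.1) = 3617.3 / 151.20 ≈ 23.9 mL/min
11.4 vs 23.9 mL/min → Patient 2 is higher.

Patient 2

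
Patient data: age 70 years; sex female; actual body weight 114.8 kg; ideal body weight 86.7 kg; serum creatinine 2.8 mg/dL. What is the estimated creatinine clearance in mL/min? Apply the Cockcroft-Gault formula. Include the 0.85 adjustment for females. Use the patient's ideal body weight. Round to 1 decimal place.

CrCl = (140 − 70) × 86.7 / (72 × 2.8) × 0.85 = 6069.0 / 201.60 × 0.85 ≈ 25.6 mL/min

25.6 mL/min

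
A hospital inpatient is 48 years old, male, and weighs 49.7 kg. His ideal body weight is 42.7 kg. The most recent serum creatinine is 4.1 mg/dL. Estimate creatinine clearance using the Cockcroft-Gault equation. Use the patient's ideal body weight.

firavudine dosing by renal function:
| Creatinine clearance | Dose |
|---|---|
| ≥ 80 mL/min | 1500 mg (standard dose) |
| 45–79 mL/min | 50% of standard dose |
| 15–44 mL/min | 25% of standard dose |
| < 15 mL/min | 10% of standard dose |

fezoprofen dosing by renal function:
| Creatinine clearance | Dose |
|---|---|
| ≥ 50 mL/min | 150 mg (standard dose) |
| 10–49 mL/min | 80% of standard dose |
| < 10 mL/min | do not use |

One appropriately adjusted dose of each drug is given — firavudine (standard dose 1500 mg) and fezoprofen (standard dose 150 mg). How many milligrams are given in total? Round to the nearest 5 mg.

270 mg

CrCl = (140 − 48) × 42.7 / (72 × 4.1) = 3928.4 / 295.20 ≈ 13.3 mL/min
CrCl ≈ 13 mL/min.
firavudine: < 15 mL/min → 10% of 1500 mg = 150 mg.
fezoprofen: 10–49 mL/min → 80% of 150 mg = 120 mg.
Total = 150 + 120 = 270 mg.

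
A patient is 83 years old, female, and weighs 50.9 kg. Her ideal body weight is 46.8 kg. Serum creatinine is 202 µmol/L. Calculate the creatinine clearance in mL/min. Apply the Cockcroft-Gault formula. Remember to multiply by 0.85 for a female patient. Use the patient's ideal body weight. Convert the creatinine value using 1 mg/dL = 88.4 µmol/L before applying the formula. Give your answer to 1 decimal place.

13.8 mL/min

SCr = 202 / 88.4 = 2.285 mg/dL
CrCl = (140 − 83) × 46.8 / (72 × 2.285) × 0.85 = 2667.6 / 164.52 × 0.85 ≈ 13.8 mL/min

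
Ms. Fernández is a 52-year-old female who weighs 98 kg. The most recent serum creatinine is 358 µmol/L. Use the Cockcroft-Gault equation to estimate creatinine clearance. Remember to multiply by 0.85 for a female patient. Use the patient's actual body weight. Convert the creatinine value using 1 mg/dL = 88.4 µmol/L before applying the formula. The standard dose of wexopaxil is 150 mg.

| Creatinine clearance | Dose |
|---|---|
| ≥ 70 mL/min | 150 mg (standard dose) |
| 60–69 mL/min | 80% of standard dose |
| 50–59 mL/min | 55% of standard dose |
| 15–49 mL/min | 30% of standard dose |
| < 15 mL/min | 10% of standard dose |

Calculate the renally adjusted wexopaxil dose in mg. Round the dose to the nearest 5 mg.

SCr = 358 / 88.4 = 4.05 mg/dL
CrCl = (140 − 52) × 98 / (72 × 4.05) × 0.85 = 8624.0 / 291.60 × 0.85 ≈ 25.1 mL/min
CrCl ≈ 25 mL/min → bracket 15–49 mL/min.
30% of 150 mg = 45 mg

45 mg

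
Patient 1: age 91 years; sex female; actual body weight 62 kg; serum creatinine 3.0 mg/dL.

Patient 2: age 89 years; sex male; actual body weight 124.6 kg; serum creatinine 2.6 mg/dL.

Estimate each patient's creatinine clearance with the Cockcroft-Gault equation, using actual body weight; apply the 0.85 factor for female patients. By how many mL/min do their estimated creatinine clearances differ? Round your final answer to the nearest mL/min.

Patient 1: CrCl = (140 − 91) × 62 / (72 × 3) × 0.85 = 3038.0 / 216.00 × 0.85 ≈ 12.0 mL/min
Patient 2: CrCl = (140 − 89) × 124.6 / (72 × 2.6) = 6354.6 / 187.20 ≈ 33.9 mL/min
|12.0 − 33.9| = 21.9 mL/min

22 mL/min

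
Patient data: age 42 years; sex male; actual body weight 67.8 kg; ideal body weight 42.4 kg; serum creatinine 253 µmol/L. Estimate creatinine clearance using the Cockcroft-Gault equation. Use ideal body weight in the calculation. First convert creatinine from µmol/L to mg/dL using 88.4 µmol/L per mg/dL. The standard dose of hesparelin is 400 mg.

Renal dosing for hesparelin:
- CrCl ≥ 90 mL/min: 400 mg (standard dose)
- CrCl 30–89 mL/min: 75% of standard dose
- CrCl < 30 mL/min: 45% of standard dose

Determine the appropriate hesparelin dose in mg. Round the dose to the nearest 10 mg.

SCr = 253 / 88.4 = 2.862 mg/dL
CrCl = (140 − 42) × 42.4 / (72 × 2.862) = 4155.2 / 206.06 ≈ 20.2 mL/min
CrCl ≈ 20 mL/min → bracket < 30 mL/min.
45% of 400 mg = 180 mg

180 mg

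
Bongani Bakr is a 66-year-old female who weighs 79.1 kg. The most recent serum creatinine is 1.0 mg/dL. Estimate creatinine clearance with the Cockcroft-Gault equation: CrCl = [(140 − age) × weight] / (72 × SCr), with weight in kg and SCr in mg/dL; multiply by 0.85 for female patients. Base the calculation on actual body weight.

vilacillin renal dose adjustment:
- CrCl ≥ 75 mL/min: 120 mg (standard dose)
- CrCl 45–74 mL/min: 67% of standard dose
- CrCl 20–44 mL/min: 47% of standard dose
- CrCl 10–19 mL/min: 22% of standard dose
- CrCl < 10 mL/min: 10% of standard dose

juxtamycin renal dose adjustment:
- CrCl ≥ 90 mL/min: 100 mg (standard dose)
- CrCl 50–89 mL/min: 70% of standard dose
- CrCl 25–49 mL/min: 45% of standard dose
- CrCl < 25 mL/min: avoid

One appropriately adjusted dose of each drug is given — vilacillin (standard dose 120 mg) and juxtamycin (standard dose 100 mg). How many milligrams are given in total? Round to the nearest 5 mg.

CrCl = (140 − 66) × 79.1 / (72 × 1) × 0.85 = 5853.4 / 72.00 × 0.85 ≈ 69.1 mL/min
CrCl ≈ 69 mL/min.
vilacillin: 45–74 mL/min → 67% of 120 mg = 80.4 mg.
juxtamycin: 50–89 mL/min → 70% of 100 mg = 70 mg.
Total = 80.4 + 70 = 150.4 mg.

150 mg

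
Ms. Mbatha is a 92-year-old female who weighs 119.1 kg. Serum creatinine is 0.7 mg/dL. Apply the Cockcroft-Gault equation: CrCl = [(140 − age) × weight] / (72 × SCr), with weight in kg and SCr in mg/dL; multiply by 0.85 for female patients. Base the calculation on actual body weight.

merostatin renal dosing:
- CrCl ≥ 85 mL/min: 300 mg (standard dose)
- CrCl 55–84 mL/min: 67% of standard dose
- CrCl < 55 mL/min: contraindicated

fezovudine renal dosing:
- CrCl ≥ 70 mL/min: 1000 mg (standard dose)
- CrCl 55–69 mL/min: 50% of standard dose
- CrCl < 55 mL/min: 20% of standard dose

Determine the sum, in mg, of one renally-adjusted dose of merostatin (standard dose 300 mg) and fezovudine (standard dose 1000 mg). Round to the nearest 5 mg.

1300 mg

CrCl = (140 − 92) × 119.1 / (72 × 0.7) × 0.85 = 5716.8 / 50.40 × 0.85 ≈ 96.4 mL/min
CrCl ≈ 96 mL/min.
merostatin: ≥ 85 mL/min → 100% of 300 mg = 300 mg.
fezovudine: ≥ 70 mL/min → 100% of 1000 mg = 1000 mg.
Total = 300 + 1000 = 1300 mg.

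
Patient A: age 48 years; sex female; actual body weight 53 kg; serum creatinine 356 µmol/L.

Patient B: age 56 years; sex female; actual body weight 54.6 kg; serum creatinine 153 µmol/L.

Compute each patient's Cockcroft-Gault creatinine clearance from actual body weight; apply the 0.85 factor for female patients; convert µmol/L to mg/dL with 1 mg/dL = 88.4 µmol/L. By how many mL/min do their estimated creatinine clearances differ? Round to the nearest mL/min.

Patient A: SCr = 356 / 88.4 = 4.027 mg/dL
Patient A: CrCl = (140 − 48) × 53 / (72 × 4.027) × 0.85 = 4876.0 / 289.94 × 0.85 ≈ 14.3 mL/min
Patient B: SCr = 153 / 88.4 = 1.731 mg/dL
Patient B: CrCl = (140 − 56) × 54.6 / (72 × 1.731) × 0.85 = 4586.4 / 124.63 × 0.85 ≈ 31.3 mL/min
|14.3 − 31.3| = 17.0 mL/min

17 mL/min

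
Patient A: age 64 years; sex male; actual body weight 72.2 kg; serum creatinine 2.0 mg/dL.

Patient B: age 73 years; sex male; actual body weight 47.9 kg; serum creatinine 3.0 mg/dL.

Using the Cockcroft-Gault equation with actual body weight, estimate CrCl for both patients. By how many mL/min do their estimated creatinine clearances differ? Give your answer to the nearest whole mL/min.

Patient A: CrCl = (140 − 64) × 72.2 / (72 × 2) = 5487.2 / 144.00 ≈ 38.1 mL/min
Patient B: CrCl = (140 − 73) × 47.9 / (72 × 3) = 3209.3 / 216.00 ≈ 14.9 mL/min
|38.1 − 14.9| = 23.2 mL/min

23 mL/min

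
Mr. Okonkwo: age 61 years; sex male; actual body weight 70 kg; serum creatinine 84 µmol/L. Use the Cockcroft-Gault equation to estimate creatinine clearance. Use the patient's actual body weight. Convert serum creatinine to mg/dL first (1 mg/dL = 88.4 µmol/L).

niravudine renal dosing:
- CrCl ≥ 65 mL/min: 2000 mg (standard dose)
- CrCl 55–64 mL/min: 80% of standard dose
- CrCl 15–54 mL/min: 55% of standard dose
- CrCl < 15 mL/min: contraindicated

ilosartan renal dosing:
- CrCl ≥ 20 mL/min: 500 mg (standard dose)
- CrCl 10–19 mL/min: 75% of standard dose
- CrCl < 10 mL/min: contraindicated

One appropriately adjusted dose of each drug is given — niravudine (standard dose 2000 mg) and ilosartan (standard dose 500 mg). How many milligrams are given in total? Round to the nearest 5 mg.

2500 mg

SCr = 84 / 88.4 = 0.95 mg/dL
CrCl = (140 − 61) × 70 / (72 × 0.95) = 5530.0 / 68.40 ≈ 80.8 mL/min
CrCl ≈ 81 mL/min.
niravudine: ≥ 65 mL/min → 100% of 2000 mg = 2000 mg.
ilosartan: ≥ 20 mL/min → 100% of 500 mg = 500 mg.
Total = 2000 + 500 = 2500 mg.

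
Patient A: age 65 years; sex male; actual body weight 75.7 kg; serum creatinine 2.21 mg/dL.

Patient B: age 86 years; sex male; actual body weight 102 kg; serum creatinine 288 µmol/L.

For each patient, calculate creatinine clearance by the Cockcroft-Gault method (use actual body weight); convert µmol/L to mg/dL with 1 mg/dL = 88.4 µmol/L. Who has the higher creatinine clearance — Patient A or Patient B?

Patient A: CrCl = (140 − 65) × 75.7 / (72 × 2.21) = 5677.5 / 159.12 ≈ 35.7 mL/min
Patient B: SCr = 288 / 88.4 = 3.258 mg/dL
Patient B: CrCl = (140 − 86) × 102 / (72 × 3.258) = 5508.0 / 234.58 ≈ 23.5 mL/min
35.7 vs 23.5 mL/min → Patient A is higher.

Patient A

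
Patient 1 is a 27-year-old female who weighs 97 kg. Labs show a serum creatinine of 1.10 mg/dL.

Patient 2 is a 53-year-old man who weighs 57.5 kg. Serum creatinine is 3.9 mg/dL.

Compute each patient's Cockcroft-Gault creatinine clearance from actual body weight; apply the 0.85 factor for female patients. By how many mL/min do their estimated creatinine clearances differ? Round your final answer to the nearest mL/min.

Patient 1: CrCl = (140 − 27) × 97 / (72 × 1.1) × 0.85 = 10961.0 / 79.20 × 0.85 ≈ 117.6 mL/min
Patient 2: CrCl = (140 − 53) × 57.5 / (72 × 3.9) = 5002.5 / 280.80 ≈ 17.8 mL/min
|117.6 − 17.8| = 99.8 mL/min

100 mL/min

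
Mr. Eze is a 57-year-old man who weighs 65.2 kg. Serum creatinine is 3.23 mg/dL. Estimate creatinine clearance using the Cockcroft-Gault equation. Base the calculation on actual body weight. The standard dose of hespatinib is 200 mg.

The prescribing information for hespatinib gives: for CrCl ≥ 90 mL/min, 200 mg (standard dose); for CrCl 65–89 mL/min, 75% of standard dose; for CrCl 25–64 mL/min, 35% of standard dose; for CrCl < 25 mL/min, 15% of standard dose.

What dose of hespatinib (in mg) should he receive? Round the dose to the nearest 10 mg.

30 mg

CrCl = (140 − 57) × 65.2 / (72 × 3.23) = 5411.6 / 232.56 ≈ 23.3 mL/min
CrCl ≈ 23 mL/min → bracket < 25 mL/min.
15% of 200 mg = 30 mg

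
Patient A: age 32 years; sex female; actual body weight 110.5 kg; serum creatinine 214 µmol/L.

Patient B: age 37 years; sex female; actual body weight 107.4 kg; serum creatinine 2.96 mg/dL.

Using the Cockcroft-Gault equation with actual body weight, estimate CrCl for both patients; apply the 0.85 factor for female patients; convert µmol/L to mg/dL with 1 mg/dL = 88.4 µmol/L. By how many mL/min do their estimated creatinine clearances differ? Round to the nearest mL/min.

Patient A: SCr = 214 / 88.4 = 2.421 mg/dL
Patient A: CrCl = (140 − 32) × 110.5 / (72 × 2.421) × 0.85 = 11934.0 / 174.31 × 0.85 ≈ 58.2 mL/min
Patient B: CrCl = (140 − 37) × 107.4 / (72 × 2.96) × 0.85 = 11062.2 / 213.12 × 0.85 ≈ 44.1 mL/min
|58.2 − 44.1| = 14.1 mL/min

14 mL/min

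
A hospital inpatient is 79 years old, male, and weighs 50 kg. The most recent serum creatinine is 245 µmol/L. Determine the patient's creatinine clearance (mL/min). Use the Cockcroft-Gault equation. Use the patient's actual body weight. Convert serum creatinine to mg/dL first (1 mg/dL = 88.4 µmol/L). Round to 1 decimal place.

15.3 mL/min

SCr = 245 / 88.4 = 2.771 mg/dL
CrCl = (140 − 79) × 50 / (72 × 2.771) = 3050.0 / 199.51 ≈ 15.3 mL/min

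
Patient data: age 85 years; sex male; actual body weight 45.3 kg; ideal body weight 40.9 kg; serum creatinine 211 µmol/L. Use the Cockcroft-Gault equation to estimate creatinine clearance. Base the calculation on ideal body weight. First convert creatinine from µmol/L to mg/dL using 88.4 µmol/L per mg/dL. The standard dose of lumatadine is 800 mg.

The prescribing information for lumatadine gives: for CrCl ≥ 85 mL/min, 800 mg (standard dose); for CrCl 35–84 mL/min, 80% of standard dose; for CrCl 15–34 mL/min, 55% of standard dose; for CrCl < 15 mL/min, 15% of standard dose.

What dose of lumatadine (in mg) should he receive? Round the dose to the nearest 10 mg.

SCr = 211 / 88.4 = 2.387 mg/dL
CrCl = (140 − 85) × 40.9 / (72 × 2.387) = 2249.5 / 171.86 ≈ 13.1 mL/min
CrCl ≈ 13 mL/min → bracket < 15 mL/min.
15% of 800 mg = 120 mg

120 mg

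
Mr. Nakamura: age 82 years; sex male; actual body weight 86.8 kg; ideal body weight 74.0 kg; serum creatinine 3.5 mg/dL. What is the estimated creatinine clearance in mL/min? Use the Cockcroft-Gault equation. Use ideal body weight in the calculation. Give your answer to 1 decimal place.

17.0 mL/min

CrCl = (140 − 82) × 74 / (72 × 3.5) = 4292.0 / 252.00 ≈ 17.0 mL/min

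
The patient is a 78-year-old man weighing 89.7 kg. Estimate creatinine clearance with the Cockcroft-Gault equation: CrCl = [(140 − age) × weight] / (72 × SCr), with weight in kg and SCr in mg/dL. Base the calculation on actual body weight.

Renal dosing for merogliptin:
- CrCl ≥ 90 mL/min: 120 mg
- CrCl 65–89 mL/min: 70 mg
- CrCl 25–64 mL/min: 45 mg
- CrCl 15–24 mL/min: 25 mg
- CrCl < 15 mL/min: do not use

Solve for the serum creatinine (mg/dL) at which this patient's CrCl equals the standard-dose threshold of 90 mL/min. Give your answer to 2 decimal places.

Standard dose requires CrCl ≥ 90 mL/min.
Set (140 − 78) × 89.7 / (72 × SCr) = 90
SCr = (140 − 78) × 89.7 / (72 × 90) = 0.858 mg/dL

0.86 mg/dL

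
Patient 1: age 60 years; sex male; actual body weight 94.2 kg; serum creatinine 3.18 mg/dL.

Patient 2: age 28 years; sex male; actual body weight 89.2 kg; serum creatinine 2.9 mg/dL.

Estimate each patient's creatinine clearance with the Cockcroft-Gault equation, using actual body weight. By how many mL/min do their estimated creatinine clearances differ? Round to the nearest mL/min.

Patient 1: CrCl = (140 − 60) × 94.2 / (72 × 3.18) = 7536.0 / 228.96 ≈ 32.9 mL/min
Patient 2: CrCl = (140 − 28) × 89.2 / (72 × 2.9) = 9990.4 / 208.80 ≈ 47.8 mL/min
|32.9 − 47.8| = 14.9 mL/min

15 mL/min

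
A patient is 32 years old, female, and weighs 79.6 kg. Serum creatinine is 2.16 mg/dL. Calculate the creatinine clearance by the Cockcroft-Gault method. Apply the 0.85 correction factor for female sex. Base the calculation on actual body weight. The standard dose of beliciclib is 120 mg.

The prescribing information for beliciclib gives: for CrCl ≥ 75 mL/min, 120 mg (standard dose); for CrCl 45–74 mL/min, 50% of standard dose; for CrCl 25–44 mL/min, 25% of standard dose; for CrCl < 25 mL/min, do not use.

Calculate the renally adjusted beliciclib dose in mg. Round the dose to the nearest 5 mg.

60 mg

CrCl = (140 − 32) × 79.6 / (72 × 2.16) × 0.85 = 8596.8 / 155.52 × 0.85 ≈ 47.0 mL/min
CrCl ≈ 47 mL/min → bracket 45–74 mL/min.
50% of 120 mg = 60 mg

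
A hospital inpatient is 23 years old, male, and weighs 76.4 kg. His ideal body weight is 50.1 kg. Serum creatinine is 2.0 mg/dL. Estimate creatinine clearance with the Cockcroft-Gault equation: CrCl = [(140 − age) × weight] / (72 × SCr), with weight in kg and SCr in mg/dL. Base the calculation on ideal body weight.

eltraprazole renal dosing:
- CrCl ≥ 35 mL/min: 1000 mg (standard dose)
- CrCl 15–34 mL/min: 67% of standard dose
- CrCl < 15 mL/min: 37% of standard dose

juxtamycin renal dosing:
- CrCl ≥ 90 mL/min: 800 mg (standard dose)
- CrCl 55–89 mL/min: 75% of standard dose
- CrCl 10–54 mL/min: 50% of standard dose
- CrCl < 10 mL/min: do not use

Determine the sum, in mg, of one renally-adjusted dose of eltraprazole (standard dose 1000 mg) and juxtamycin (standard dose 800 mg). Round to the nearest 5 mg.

1400 mg

CrCl = (140 − 23) × 50.1 / (72 × 2) = 5861.7 / 144.00 ≈ 40.7 mL/min
CrCl ≈ 41 mL/min.
eltraprazole: ≥ 35 mL/min → 100% of 1000 mg = 1000 mg.
juxtamycin: 10–54 mL/min → 50% of 800 mg = 400 mg.
Total = 1000 + 400 = 1400 mg.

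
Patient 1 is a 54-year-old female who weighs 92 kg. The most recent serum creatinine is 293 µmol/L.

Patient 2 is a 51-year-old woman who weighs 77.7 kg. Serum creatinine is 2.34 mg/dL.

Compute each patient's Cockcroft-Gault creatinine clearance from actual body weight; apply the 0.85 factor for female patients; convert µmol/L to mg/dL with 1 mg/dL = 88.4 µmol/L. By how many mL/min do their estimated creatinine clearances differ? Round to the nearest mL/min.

Patient 1: SCr = 293 / 88.4 = 3.314 mg/dL
Patient 1: CrCl = (140 − 54) × 92 / (72 × 3.314) × 0.85 = 7912.0 / 238.61 × 0.85 ≈ 28.2 mL/min
Patient 2: CrCl = (140 − 51) × 77.7 / (72 × 2.34) × 0.85 = 6915.3 / 168.48 × 0.85 ≈ 34.9 mL/min
|28.2 − 34.9| = 6.7 mL/min

7 mL/min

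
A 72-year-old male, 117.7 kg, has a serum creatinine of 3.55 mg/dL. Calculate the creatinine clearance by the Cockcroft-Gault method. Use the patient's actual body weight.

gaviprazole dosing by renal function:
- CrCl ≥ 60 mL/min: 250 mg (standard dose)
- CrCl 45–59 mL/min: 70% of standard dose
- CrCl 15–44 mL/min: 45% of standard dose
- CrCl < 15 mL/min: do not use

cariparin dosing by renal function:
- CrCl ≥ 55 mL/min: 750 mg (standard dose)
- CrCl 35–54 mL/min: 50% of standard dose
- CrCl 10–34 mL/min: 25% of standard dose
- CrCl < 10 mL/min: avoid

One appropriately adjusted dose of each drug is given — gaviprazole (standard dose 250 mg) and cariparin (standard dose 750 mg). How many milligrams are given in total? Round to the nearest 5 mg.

300 mg

CrCl = (140 − 72) × 117.7 / (72 × 3.55) = 8003.6 / 255.60 ≈ 31.3 mL/min
CrCl ≈ 31 mL/min.
gaviprazole: 15–44 mL/min → 45% of 250 mg = 112.5 mg.
cariparin: 10–34 mL/min → 25% of 750 mg = 187.5 mg.
Total = 112.5 + 187.5 = 300 mg.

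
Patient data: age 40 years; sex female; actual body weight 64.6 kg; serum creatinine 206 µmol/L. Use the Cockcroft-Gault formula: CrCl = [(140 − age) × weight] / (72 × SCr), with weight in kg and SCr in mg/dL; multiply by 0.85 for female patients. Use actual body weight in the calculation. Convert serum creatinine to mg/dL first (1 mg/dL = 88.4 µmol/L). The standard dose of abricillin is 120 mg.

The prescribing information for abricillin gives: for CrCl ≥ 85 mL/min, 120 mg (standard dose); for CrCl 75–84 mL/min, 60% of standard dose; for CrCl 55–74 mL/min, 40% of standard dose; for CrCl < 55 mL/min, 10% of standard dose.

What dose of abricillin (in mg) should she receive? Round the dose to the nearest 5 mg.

10 mg

SCr = 206 / 88.4 = 2.33 mg/dL
CrCl = (140 − 40) × 64.6 / (72 × 2.33) × 0.85 = 6460.0 / 167.76 × 0.85 ≈ 32.7 mL/min
CrCl ≈ 33 mL/min → bracket < 55 mL/min.
10% of 120 mg = 12 mg → 10 mg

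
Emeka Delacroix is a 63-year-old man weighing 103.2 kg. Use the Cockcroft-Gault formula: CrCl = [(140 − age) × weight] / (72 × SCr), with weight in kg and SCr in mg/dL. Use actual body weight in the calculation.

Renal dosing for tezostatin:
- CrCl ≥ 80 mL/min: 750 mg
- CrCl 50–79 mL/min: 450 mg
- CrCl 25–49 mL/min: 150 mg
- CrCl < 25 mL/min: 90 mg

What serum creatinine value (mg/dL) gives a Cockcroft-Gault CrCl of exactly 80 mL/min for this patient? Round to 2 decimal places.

1.38 mg/dL

Standard dose requires CrCl ≥ 80 mL/min.
Set (140 − 63) × 103.2 / (72 × SCr) = 80
SCr = (140 − 63) × 103.2 / (72 × 80) = 1.380 mg/dL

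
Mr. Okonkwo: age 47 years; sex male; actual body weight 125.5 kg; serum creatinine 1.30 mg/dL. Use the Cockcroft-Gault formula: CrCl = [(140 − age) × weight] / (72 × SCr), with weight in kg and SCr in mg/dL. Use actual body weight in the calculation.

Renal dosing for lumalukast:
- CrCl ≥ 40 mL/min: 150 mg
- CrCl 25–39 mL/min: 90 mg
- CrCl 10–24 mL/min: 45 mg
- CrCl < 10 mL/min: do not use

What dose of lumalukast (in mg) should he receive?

CrCl = (140 − 47) × 125.5 / (72 × 1.3) = 11671.5 / 93.60 ≈ 124.7 mL/min
CrCl ≈ 125 mL/min → bracket ≥ 40 mL/min.
Dose for this bracket: 150 mg.

150 mg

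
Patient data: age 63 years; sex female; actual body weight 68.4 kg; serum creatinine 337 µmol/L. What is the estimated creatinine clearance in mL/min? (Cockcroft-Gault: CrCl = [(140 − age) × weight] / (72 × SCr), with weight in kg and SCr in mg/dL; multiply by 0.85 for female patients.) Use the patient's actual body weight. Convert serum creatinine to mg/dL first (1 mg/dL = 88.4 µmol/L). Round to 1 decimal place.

16.3 mL/min

SCr = 337 / 88.4 = 3.812 mg/dL
CrCl = (140 − 63) × 68.4 / (72 × 3.812) × 0.85 = 5266.8 / 274.46 × 0.85 ≈ 16.3 mL/min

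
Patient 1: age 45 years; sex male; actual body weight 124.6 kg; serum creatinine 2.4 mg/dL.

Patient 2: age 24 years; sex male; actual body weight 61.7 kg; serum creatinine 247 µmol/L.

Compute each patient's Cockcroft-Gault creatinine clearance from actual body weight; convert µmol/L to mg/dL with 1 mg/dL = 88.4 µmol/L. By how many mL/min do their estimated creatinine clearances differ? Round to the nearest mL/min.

Patient 1: CrCl = (140 − 45) × 124.6 / (72 × 2.4) = 11837.0 / 172.80 ≈ 68.5 mL/min
Patient 2: SCr = 247 / 88.4 = 2.794 mg/dL
Patient 2: CrCl = (140 − 24) × 61.7 / (72 × 2.794) = 7157.2 / 201.17 ≈ 35.6 mL/min
|68.5 − 35.6| = 32.9 mL/min

33 mL/min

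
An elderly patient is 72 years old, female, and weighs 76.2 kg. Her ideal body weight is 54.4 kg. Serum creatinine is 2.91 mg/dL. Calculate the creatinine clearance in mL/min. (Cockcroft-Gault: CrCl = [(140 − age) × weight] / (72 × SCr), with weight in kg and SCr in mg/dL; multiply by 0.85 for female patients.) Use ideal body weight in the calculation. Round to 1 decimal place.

CrCl = (140 − 72) × 54.4 / (72 × 2.91) × 0.85 = 3699.2 / 209.52 × 0.85 ≈ 15.0 mL/min

15.0 mL/min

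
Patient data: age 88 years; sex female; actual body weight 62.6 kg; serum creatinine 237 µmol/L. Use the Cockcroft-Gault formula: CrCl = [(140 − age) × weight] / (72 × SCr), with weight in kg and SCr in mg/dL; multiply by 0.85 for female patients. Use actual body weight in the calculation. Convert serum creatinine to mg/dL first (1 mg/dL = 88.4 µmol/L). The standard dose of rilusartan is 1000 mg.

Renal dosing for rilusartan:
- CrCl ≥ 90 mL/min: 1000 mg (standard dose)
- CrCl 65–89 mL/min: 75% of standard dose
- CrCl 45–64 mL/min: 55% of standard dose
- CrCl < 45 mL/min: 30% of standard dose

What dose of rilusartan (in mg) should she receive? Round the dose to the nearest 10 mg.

300 mg

SCr = 237 / 88.4 = 2.681 mg/dL
CrCl = (140 − 88) × 62.6 / (72 × 2.681) × 0.85 = 3255.2 / 193.03 × 0.85 ≈ 14.3 mL/min
CrCl ≈ 14 mL/min → bracket < 45 mL/min.
30% of 1000 mg = 300 mg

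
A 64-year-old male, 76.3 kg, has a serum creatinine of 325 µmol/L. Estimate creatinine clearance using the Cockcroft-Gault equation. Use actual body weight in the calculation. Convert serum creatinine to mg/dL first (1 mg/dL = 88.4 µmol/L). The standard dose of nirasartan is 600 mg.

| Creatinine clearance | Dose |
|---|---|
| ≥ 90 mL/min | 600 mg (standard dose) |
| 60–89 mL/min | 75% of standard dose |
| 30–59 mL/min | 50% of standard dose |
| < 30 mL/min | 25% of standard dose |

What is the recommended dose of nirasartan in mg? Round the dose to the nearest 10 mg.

SCr = 325 / 88.4 = 3.676 mg/dL
CrCl = (140 − 64) × 76.3 / (72 × 3.676) = 5798.8 / 264.67 ≈ 21.9 mL/min
CrCl ≈ 22 mL/min → bracket < 30 mL/min.
25% of 600 mg = 150 mg

150 mg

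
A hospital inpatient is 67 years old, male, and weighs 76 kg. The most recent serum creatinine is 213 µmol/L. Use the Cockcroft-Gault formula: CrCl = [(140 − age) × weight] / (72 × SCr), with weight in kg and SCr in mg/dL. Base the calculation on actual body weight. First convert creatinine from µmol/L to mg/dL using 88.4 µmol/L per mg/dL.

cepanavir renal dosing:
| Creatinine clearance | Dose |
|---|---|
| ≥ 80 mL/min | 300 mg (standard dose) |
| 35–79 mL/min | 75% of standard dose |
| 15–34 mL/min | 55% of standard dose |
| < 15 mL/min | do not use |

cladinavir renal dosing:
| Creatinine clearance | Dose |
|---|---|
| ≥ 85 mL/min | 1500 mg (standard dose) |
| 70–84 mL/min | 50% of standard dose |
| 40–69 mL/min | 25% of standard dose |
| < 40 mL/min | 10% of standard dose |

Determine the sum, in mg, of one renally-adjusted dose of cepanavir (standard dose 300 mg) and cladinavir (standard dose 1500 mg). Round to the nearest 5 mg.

315 mg

SCr = 213 / 88.4 = 2.41 mg/dL
CrCl = (140 − 67) × 76 / (72 × 2.41) = 5548.0 / 173.52 ≈ 32.0 mL/min
CrCl ≈ 32 mL/min.
cepanavir: 15–34 mL/min → 55% of 300 mg = 165 mg.
cladinavir: < 40 mL/min → 10% of 1500 mg = 150 mg.
Total = 165 + 150 = 315 mg.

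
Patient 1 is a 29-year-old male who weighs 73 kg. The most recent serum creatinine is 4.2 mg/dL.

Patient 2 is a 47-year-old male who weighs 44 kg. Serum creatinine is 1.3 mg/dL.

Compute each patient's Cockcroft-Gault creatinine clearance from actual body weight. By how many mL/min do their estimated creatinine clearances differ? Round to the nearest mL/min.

Patient 1: CrCl = (140 − 29) × 73 / (72 × 4.2) = 8103.0 / 302.40 ≈ 26.8 mL/min
Patient 2: CrCl = (140 − 47) × 44 / (72 × 1.3) = 4092.0 / 93.60 ≈ 43.7 mL/min
|26.8 − 43.7| = 16.9 mL/min

17 mL/min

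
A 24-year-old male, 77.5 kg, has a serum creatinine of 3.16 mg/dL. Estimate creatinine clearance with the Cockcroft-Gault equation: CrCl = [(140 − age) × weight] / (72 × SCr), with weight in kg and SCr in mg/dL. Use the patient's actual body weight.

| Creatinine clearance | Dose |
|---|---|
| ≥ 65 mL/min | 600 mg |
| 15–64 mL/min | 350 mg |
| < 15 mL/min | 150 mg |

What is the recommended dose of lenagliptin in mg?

350 mg

CrCl = (140 − 24) × 77.5 / (72 × 3.16) = 8990.0 / 227.52 ≈ 39.5 mL/min
CrCl ≈ 40 mL/min → bracket 15–64 mL/min.
Dose for this bracket: 350 mg.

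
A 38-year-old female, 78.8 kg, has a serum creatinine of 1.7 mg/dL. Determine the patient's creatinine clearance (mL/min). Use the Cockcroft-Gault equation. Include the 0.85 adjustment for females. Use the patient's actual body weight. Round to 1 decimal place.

CrCl = (140 − 38) × 78.8 / (72 × 1.7) × 0.85 = 8037.6 / 122.40 × 0.85 ≈ 55.8 mL/min

55.8 mL/min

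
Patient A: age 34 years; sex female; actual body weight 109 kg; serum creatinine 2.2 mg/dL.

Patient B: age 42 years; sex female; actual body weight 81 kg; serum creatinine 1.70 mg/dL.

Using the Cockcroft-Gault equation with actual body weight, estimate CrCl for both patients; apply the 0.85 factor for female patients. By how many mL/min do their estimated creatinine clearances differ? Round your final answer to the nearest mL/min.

7 mL/min

Patient A: CrCl = (140 − 34) × 109 / (72 × 2.2) × 0.85 = 11554.0 / 158.40 × 0.85 ≈ 62.0 mL/min
Patient B: CrCl = (140 − 42) × 81 / (72 × 1.7) × 0.85 = 7938.0 / 122.40 × 0.85 ≈ 55.1 mL/min
|62.0 − 55.1| = 6.9 mL/min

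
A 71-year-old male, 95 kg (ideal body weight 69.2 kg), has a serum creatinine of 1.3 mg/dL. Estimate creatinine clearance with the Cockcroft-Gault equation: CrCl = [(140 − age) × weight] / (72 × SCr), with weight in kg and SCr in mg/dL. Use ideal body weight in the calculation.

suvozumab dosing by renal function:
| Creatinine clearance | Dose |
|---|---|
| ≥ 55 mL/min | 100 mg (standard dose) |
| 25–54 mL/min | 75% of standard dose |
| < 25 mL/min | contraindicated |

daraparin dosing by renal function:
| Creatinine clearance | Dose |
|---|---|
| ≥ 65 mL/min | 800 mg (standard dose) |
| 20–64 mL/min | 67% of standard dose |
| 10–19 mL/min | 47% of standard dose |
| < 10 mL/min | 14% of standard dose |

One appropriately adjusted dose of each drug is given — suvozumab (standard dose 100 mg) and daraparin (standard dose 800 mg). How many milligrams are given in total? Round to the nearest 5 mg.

610 mg

CrCl = (140 − 71) × 69.2 / (72 × 1.3) = 4774.8 / 93.60 ≈ 51.0 mL/min
CrCl ≈ 51 mL/min.
suvozumab: 25–54 mL/min → 75% of 100 mg = 75 mg.
daraparin: 20–64 mL/min → 67% of 800 mg = 536 mg.
Total = 75 + 536 = 611 mg.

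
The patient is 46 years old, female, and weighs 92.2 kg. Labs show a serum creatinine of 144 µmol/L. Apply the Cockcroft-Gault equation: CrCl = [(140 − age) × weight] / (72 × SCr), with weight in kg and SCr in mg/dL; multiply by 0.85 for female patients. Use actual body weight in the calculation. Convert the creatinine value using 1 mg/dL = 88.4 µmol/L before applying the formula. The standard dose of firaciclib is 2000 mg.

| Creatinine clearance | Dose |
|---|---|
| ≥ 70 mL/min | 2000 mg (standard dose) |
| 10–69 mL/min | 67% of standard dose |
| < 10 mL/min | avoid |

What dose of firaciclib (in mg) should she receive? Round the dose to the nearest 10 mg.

SCr = 144 / 88.4 = 1.629 mg/dL
CrCl = (140 − 46) × 92.2 / (72 × 1.629) × 0.85 = 8666.8 / 117.29 × 0.85 ≈ 62.8 mL/min
CrCl ≈ 63 mL/min → bracket 10–69 mL/min.
67% of 2000 mg = 1340 mg

1340 mg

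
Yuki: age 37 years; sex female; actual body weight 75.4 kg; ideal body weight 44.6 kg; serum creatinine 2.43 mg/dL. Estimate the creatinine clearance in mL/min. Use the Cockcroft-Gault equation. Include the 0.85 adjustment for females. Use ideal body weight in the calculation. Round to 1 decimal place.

CrCl = (140 − 37) × 44.6 / (72 × 2.43) × 0.85 = 4593.8 / 174.96 × 0.85 ≈ 22.3 mL/min

22.3 mL/min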